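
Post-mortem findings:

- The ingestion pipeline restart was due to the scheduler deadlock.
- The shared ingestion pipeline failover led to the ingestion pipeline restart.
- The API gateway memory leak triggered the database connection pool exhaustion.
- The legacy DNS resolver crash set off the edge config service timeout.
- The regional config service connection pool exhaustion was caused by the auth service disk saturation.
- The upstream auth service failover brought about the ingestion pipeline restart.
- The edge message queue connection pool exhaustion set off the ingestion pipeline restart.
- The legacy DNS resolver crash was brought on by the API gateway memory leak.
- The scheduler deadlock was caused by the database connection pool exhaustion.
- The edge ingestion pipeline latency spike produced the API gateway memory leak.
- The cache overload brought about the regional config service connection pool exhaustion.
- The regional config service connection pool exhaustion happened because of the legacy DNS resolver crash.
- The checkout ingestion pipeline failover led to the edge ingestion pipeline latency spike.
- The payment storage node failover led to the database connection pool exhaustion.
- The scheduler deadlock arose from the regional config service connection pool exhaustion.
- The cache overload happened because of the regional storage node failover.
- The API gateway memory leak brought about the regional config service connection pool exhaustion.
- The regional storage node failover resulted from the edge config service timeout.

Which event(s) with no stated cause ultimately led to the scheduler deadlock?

the auth service disk saturation, the checkout ingestion pipeline failover, the payment storage node failover

Tracing upstream from the scheduler deadlock: the scheduler deadlock ← the database connection pool exhaustion ← the payment storage node failover.
A separate upstream branch: the scheduler deadlock ← the database connection pool exhaustion ← the API gateway memory leak ← the edge ingestion pipeline latency spike ← the checkout ingestion pipeline failover.
A separate upstream branch: the scheduler deadlock ← the regional config service connection pool exhaustion ← the auth service disk saturation.
Each of those chain origins has no stated cause.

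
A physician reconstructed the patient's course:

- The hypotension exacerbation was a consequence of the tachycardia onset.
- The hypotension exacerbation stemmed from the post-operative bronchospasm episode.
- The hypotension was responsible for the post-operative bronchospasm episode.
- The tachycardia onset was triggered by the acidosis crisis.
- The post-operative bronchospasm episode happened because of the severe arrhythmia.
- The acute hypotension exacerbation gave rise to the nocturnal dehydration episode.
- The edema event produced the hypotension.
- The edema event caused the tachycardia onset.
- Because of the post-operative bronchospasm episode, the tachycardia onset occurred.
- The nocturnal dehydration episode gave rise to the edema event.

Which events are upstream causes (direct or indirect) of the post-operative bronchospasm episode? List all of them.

Immediate causes of the post-operative bronchospasm episode: the severe arrhythmia, the hypotension.
Further upstream: the acute hypotension exacerbation, the nocturnal dehydration episode, the edema event.

the acute hypotension exacerbation, the edema event, the hypotension, the nocturnal dehydration episode, the severe arrhythmia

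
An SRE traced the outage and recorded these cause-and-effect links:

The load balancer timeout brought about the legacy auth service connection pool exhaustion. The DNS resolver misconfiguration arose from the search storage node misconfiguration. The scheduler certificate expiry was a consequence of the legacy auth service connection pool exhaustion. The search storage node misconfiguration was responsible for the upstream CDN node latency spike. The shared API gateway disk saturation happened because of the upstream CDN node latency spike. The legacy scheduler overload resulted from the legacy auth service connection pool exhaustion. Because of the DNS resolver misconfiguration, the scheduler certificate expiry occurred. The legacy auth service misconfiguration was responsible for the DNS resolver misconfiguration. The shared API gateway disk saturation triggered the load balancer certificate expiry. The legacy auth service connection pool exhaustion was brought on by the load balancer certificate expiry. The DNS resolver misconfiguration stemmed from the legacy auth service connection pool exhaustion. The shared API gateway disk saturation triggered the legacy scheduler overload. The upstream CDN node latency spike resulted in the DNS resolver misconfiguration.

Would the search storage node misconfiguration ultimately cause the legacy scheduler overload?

There is a causal chain: the search storage node misconfiguration → the upstream CDN node latency spike → the shared API gateway disk saturation → the legacy scheduler overload.

Yes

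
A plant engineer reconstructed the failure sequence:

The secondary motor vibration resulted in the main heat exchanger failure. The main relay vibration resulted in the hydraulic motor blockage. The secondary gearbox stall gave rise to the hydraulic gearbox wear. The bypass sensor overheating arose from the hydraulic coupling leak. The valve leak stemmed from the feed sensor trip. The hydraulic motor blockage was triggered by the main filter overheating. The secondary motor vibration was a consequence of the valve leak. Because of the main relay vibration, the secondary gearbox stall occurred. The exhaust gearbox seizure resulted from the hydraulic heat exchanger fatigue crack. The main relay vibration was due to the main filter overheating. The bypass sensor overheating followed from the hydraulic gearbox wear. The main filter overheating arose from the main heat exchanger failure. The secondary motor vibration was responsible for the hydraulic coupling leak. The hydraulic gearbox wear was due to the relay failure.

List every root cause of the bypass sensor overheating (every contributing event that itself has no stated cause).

the feed sensor trip, the relay failure

Tracing upstream from the bypass sensor overheating: the bypass sensor overheating ← the hydraulic coupling leak ← the secondary motor vibration ← the valve leak ← the feed sensor trip.
A separate upstream branch: the bypass sensor overheating ← the hydraulic gearbox wear ← the relay failure.
Each of those chain origins has no stated cause.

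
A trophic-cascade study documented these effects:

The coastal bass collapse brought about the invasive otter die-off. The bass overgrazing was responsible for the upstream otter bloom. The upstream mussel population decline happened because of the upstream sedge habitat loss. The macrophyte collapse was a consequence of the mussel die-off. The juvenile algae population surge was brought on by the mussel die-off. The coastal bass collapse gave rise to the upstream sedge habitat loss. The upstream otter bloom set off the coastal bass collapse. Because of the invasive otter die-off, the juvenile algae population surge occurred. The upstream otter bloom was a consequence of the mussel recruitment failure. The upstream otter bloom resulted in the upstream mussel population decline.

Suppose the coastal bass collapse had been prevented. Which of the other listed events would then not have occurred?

the invasive otter die-off, the upstream sedge habitat loss

Downstream of the coastal bass collapse: the invasive otter die-off, the juvenile algae population surge, the upstream sedge habitat loss, the upstream mussel population decline.
Of those, still caused via another path: the juvenile algae population surge, the upstream mussel population decline.
The remainder have no surviving cause.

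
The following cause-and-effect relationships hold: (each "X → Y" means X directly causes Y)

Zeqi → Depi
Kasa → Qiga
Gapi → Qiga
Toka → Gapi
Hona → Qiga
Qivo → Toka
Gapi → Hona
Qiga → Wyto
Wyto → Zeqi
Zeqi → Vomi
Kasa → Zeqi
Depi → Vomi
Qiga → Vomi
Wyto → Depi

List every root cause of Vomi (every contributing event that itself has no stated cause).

Tracing upstream from Vomi: Vomi ← Qiga ← Gapi ← Toka ← Qivo.
A separate upstream branch: Vomi ← Qiga ← Kasa.
Each of those chain origins has no stated cause.

Kasa, Qivo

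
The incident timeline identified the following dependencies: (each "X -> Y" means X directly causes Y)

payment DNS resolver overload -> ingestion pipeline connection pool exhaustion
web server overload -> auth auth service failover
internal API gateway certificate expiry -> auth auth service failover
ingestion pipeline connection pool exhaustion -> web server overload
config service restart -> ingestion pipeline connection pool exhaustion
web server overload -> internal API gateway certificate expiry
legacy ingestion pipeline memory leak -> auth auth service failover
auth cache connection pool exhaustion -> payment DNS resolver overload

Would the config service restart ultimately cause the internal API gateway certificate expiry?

There is a causal chain: the config service restart → the ingestion pipeline connection pool exhaustion → the web server overload → the internal API gateway certificate expiry.

Yes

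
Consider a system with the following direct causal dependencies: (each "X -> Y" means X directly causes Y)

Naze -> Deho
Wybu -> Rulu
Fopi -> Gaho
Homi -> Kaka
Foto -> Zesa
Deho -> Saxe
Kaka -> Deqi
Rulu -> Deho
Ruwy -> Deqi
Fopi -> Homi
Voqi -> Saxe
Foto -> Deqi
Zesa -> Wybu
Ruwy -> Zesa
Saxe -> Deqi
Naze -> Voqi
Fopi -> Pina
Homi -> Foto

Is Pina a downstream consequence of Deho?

Deho leads to Saxe, Deqi; Pina is not among them.

No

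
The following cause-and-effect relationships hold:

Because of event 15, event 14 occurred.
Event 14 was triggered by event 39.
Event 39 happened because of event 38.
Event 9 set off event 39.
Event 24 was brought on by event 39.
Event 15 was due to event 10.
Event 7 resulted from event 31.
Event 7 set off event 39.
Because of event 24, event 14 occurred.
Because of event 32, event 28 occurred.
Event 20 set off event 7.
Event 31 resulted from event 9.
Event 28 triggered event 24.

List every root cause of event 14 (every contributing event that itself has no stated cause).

event 10, event 20, event 32, event 38, event 9

Tracing upstream from event 14: event 14 ← event 39 ← event 7 ← event 20.
A separate upstream branch: event 14 ← event 39 ← event 9.
A separate upstream branch: event 14 ← event 15 ← event 10.
A separate upstream branch: event 14 ← event 39 ← event 38.
A separate upstream branch: event 14 ← event 24 ← event 28 ← event 32.
Each of those chain origins has no stated cause.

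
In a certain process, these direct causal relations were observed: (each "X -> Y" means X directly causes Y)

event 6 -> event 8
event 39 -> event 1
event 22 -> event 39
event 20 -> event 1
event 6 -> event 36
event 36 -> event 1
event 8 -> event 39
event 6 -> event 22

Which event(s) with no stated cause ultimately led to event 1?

event 20, event 6

Tracing upstream from event 1: event 1 ← event 36 ← event 6.
A separate upstream branch: event 1 ← event 20.
Each of those chain origins has no stated cause.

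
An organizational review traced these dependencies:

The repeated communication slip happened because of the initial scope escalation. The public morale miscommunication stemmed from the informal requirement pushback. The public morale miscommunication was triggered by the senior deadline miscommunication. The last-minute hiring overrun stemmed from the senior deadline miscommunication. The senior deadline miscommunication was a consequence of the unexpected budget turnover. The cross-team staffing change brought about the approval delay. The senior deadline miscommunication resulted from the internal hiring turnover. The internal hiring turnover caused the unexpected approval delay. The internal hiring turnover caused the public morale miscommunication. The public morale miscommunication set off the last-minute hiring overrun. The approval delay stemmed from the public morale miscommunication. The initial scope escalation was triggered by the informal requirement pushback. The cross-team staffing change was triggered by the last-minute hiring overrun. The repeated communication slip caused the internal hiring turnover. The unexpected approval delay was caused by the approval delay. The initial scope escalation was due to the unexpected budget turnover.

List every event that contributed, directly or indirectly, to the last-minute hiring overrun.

the informal requirement pushback, the initial scope escalation, the internal hiring turnover, the public morale miscommunication, the repeated communication slip, the senior deadline miscommunication, the unexpected budget turnover

Immediate causes of the last-minute hiring overrun: the senior deadline miscommunication, the public morale miscommunication.
Further upstream: the unexpected budget turnover, the informal requirement pushback, the initial scope escalation, the repeated communication slip, the internal hiring turnover.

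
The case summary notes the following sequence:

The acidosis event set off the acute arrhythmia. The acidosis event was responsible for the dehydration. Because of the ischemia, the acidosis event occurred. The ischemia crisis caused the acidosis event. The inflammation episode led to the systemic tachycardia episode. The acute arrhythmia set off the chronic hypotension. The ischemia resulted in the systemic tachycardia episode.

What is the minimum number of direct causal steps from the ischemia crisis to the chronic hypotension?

Shortest chain: the ischemia crisis → the acidosis event → the acute arrhythmia → the chronic hypotension.

3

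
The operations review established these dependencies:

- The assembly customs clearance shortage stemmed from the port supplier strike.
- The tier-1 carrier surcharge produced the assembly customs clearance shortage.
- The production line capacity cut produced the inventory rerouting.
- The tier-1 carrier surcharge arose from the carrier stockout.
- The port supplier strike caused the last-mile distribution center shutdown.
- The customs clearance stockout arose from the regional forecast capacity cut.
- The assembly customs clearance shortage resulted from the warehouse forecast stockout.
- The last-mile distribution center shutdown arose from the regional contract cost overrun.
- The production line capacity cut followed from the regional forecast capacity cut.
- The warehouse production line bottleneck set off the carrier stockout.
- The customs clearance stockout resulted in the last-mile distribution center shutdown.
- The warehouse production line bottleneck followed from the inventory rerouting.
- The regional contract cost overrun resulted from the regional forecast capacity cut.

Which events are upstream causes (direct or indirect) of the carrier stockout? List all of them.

the inventory rerouting, the production line capacity cut, the regional forecast capacity cut, the warehouse production line bottleneck

Immediate cause of the carrier stockout: the warehouse production line bottleneck.
Further upstream: the regional forecast capacity cut, the production line capacity cut, the inventory rerouting.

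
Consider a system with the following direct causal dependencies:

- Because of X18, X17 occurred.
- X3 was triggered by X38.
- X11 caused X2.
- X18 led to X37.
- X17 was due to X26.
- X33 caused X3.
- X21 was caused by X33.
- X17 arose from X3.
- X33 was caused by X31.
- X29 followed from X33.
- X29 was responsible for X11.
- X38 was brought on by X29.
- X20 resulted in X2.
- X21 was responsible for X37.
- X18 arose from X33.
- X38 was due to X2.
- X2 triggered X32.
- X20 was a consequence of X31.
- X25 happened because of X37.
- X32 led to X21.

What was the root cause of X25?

X31

Tracing upstream from X25: X25 ← X37 ← X21 ← X33 ← X31.
X31 has no stated cause, so it is the root.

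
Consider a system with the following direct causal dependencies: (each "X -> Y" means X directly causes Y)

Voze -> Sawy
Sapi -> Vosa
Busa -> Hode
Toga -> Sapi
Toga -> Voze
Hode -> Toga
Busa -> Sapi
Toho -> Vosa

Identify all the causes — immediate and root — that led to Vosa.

Busa, Hode, Sapi, Toga, Toho

Immediate causes of Vosa: Sapi, Toho.
Further upstream: Busa, Hode, Toga.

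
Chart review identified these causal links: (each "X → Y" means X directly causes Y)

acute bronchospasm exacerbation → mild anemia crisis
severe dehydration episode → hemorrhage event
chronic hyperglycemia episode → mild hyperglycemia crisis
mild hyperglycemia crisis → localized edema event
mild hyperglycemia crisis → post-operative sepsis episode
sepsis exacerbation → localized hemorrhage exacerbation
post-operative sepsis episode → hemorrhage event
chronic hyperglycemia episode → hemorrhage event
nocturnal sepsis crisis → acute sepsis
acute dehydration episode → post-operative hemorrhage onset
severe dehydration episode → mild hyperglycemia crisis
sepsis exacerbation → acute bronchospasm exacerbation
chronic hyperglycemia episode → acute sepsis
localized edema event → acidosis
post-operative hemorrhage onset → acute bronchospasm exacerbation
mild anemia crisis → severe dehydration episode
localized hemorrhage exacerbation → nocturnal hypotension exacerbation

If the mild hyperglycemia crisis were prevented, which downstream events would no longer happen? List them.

the acidosis, the localized edema event, the post-operative sepsis episode

Downstream of the mild hyperglycemia crisis: the post-operative sepsis episode, the localized edema event, the acidosis, the hemorrhage event.
Of those, still caused via another path: the hemorrhage event.
The remainder have no surviving cause.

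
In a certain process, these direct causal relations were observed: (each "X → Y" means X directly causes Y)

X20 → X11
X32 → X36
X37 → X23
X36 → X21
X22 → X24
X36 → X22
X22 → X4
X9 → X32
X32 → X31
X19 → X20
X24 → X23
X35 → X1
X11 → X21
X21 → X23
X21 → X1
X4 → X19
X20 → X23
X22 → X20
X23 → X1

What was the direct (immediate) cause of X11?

X20

Upstream contributors include X9, X32, X36, X22, X4, X19, but only X20 feeds directly into X11.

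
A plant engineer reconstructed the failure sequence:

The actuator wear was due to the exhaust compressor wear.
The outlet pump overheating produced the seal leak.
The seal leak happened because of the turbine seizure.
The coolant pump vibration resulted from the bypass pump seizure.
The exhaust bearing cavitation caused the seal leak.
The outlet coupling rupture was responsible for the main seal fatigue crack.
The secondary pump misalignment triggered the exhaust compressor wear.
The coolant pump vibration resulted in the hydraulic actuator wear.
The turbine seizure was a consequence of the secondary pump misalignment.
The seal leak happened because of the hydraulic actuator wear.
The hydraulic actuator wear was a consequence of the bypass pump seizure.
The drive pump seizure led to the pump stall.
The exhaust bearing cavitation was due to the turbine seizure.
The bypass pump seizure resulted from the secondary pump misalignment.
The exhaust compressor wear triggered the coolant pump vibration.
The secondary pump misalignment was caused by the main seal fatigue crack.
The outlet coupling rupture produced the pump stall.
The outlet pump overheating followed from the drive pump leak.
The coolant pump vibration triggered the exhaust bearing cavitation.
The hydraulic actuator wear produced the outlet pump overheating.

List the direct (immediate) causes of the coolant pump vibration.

Upstream contributors include the outlet coupling rupture, the main seal fatigue crack, the secondary pump misalignment, but only the bypass pump seizure, the exhaust compressor wear feed directly into the coolant pump vibration.

the bypass pump seizure, the exhaust compressor wear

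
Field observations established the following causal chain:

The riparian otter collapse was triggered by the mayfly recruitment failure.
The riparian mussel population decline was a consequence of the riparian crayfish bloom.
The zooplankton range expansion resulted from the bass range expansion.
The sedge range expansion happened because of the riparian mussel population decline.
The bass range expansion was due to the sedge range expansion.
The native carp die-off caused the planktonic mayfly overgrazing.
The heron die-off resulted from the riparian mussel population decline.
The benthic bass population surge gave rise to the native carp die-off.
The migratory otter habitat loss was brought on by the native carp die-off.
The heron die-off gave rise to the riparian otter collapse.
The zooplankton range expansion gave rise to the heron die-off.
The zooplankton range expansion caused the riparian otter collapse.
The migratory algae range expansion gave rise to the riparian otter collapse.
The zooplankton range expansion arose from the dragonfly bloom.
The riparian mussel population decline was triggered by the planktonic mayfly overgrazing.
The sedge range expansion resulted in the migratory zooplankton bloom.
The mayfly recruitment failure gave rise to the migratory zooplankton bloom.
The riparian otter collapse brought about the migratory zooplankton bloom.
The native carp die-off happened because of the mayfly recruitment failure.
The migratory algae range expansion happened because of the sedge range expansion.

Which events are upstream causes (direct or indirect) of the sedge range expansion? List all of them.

the benthic bass population surge, the mayfly recruitment failure, the native carp die-off, the planktonic mayfly overgrazing, the riparian crayfish bloom, the riparian mussel population decline

Immediate cause of the sedge range expansion: the riparian mussel population decline.
Further upstream: the riparian crayfish bloom, the benthic bass population surge, the mayfly recruitment failure, the native carp die-off, the planktonic mayfly overgrazing.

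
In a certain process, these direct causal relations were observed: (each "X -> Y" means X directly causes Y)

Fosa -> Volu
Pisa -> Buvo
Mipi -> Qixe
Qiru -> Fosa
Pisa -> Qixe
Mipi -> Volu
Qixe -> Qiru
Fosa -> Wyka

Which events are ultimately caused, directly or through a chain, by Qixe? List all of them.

Fosa, Qiru, Volu, Wyka

Direct effects: Qiru.
2 steps out: Fosa.
3 steps out: Volu, Wyka.
Not reachable from it: Mipi, Pisa, Buvo.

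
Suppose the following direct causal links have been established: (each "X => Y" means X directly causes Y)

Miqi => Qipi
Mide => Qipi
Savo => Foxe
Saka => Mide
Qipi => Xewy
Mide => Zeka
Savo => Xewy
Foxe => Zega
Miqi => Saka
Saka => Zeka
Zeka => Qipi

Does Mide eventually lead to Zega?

No

Mide leads to Zeka, Qipi, Xewy; Zega is not among them.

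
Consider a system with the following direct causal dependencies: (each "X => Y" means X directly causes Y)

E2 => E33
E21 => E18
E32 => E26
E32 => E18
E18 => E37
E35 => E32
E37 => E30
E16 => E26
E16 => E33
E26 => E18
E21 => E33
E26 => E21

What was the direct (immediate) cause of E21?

E26

Upstream contributors include E35, E16, E32, but only E26 feeds directly into E21.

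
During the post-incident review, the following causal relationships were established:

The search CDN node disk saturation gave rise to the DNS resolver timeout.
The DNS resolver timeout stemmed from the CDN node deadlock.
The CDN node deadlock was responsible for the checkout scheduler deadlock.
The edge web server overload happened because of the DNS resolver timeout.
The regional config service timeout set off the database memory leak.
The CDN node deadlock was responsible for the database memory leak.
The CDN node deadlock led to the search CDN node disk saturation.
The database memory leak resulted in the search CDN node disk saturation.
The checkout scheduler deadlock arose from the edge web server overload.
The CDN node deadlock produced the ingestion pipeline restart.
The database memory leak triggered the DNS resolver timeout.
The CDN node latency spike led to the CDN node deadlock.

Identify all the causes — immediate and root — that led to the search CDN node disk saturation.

Immediate causes of the search CDN node disk saturation: the CDN node deadlock, the database memory leak.
Further upstream: the CDN node latency spike, the regional config service timeout.

the CDN node deadlock, the CDN node latency spike, the database memory leak, the regional config service timeout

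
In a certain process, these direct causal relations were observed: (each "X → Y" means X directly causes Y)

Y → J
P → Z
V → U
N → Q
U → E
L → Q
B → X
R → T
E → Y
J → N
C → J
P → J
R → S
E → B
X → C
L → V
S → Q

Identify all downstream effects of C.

J, N, Q

Direct effects: J.
2 steps out: N.
3 steps out: Q.
Not reachable from it: L, V, U, E, P, Y, R, T, B, X, Z, S.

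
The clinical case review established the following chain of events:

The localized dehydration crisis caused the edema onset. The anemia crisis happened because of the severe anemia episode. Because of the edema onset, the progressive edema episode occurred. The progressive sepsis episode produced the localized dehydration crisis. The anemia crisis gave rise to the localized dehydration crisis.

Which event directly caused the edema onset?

the localized dehydration crisis

Upstream contributors include the severe anemia episode, the anemia crisis, the progressive sepsis episode, but only the localized dehydration crisis feeds directly into the edema onset.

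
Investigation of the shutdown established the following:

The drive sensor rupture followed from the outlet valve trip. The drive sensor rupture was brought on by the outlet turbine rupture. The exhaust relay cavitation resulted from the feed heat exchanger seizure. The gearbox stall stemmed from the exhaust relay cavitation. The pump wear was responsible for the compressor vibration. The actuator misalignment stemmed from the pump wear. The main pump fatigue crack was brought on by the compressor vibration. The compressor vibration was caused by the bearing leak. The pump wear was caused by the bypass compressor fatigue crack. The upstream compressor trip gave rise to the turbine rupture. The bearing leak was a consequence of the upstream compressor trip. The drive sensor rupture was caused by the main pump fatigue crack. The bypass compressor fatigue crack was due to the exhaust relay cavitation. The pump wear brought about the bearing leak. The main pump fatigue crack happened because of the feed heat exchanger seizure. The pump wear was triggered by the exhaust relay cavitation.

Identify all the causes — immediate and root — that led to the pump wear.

Immediate causes of the pump wear: the exhaust relay cavitation, the bypass compressor fatigue crack.
Further upstream: the feed heat exchanger seizure.

the bypass compressor fatigue crack, the exhaust relay cavitation, the feed heat exchanger seizure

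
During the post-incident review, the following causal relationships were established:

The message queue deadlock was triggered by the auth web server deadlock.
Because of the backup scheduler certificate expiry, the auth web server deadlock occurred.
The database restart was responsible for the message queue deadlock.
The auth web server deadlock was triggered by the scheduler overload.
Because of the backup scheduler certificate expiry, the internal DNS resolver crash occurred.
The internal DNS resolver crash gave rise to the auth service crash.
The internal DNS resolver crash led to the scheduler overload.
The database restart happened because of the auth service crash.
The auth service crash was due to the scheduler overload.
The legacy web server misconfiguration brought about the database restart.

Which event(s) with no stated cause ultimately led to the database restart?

Tracing upstream from the database restart: the database restart ← the legacy web server misconfiguration.
A separate upstream branch: the database restart ← the auth service crash ← the internal DNS resolver crash ← the backup scheduler certificate expiry.
Each of those chain origins has no stated cause.

the backup scheduler certificate expiry, the legacy web server misconfiguration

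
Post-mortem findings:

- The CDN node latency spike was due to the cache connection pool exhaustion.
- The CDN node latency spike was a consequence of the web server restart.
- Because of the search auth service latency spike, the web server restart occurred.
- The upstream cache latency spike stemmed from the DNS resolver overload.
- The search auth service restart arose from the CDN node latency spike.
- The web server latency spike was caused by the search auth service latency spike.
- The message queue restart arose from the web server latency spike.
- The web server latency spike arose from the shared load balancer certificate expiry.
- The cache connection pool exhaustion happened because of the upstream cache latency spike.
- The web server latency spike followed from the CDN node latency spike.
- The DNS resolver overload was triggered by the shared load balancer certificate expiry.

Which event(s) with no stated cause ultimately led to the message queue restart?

Tracing upstream from the message queue restart: the message queue restart ← the web server latency spike ← the search auth service latency spike.
A separate upstream branch: the message queue restart ← the web server latency spike ← the shared load balancer certificate expiry.
Each of those chain origins has no stated cause.

the search auth service latency spike, the shared load balancer certificate expiry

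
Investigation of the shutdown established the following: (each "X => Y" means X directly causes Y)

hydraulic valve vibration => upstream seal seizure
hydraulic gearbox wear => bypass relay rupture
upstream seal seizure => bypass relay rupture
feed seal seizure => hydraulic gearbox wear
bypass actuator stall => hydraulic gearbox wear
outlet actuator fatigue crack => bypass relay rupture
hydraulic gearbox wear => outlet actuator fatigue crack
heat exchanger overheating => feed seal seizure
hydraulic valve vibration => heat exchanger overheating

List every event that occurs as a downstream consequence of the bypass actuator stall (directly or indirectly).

the bypass relay rupture, the hydraulic gearbox wear, the outlet actuator fatigue crack

Direct effects: the hydraulic gearbox wear.
2 steps out: the outlet actuator fatigue crack, the bypass relay rupture.
Not reachable from it: the hydraulic valve vibration, the heat exchanger overheating, the feed seal seizure, the upstream seal seizure.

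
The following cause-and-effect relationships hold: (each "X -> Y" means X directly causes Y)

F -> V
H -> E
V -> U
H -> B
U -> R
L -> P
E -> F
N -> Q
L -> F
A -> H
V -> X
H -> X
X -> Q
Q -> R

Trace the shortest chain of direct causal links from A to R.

A → H → X → Q → R

A → H
H → X
X → Q
Q → R
Length: 4 steps.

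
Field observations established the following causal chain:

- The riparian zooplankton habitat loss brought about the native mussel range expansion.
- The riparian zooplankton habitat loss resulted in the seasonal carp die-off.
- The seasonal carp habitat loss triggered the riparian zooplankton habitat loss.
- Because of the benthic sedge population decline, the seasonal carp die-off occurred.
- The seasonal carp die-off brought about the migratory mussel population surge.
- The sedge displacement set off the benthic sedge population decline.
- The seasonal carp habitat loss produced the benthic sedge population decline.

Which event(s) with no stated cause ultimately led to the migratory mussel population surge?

Tracing upstream from the migratory mussel population surge: the migratory mussel population surge ← the seasonal carp die-off ← the benthic sedge population decline ← the seasonal carp habitat loss.
A separate upstream branch: the migratory mussel population surge ← the seasonal carp die-off ← the benthic sedge population decline ← the sedge displacement.
Each of those chain origins has no stated cause.

the seasonal carp habitat loss, the sedge displacement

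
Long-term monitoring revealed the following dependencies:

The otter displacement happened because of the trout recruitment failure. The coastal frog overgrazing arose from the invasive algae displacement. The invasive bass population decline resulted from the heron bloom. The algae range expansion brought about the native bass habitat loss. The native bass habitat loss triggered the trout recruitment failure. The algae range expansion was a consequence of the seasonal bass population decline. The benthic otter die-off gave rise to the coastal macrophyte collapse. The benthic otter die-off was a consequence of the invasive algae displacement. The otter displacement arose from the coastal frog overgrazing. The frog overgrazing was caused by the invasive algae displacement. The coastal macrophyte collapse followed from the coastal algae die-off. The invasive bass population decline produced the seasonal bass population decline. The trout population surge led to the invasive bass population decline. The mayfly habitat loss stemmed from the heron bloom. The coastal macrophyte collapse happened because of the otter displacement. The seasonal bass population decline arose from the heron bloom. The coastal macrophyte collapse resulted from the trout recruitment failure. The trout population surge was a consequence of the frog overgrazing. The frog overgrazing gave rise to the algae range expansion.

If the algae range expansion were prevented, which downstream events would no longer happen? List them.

the native bass habitat loss, the trout recruitment failure

Downstream of the algae range expansion: the native bass habitat loss, the trout recruitment failure, the otter displacement, the coastal macrophyte collapse.
Of those, still caused via another path: the otter displacement, the coastal macrophyte collapse.
The remainder have no surviving cause.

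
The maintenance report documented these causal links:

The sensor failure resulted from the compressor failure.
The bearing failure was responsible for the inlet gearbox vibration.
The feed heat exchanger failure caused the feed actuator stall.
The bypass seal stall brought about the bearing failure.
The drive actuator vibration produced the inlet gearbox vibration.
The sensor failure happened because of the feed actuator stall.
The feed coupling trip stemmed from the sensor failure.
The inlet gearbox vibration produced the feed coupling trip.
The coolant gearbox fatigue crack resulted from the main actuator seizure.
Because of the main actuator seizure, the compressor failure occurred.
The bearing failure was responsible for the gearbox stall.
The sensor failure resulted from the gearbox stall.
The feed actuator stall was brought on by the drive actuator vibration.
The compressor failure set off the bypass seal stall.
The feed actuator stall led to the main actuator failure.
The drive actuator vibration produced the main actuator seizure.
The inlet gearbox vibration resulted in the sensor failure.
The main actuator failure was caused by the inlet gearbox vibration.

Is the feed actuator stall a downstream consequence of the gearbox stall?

No

The gearbox stall leads to the sensor failure, the feed coupling trip; the feed actuator stall is not among them.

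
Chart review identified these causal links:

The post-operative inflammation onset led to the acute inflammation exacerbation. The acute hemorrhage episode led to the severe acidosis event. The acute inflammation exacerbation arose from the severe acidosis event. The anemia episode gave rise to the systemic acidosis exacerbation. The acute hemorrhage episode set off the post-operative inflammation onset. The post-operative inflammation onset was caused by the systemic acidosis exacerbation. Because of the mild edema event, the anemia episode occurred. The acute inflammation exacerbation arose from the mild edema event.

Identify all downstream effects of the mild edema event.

the acute inflammation exacerbation, the anemia episode, the post-operative inflammation onset, the systemic acidosis exacerbation

Direct effects: the anemia episode, the acute inflammation exacerbation.
2 steps out: the systemic acidosis exacerbation.
3 steps out: the post-operative inflammation onset.
Not reachable from it: the acute hemorrhage episode, the severe acidosis event.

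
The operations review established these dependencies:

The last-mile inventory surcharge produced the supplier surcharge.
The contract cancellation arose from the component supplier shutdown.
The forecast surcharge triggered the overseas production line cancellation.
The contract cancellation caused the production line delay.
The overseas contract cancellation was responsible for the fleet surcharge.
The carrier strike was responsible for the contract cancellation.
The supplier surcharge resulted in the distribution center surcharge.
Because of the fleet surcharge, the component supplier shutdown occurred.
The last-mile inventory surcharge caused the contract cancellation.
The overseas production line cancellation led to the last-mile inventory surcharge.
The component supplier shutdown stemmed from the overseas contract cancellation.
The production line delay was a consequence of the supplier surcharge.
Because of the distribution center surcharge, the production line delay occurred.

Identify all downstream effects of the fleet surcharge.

Direct effects: the component supplier shutdown.
2 steps out: the contract cancellation.
3 steps out: the production line delay.
Not reachable from it: the forecast surcharge, the overseas contract cancellation, the overseas production line cancellation, the last-mile inventory surcharge, the supplier surcharge, the carrier strike, the distribution center surcharge.

the component supplier shutdown, the contract cancellation, the production line delay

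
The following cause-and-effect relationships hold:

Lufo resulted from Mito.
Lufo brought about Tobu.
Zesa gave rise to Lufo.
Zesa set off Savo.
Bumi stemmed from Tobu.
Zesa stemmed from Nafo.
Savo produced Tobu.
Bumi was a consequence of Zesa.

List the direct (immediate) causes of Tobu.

Upstream contributors include Nafo, Zesa, Mito, but only Lufo, Savo feed directly into Tobu.

Lufo, Savo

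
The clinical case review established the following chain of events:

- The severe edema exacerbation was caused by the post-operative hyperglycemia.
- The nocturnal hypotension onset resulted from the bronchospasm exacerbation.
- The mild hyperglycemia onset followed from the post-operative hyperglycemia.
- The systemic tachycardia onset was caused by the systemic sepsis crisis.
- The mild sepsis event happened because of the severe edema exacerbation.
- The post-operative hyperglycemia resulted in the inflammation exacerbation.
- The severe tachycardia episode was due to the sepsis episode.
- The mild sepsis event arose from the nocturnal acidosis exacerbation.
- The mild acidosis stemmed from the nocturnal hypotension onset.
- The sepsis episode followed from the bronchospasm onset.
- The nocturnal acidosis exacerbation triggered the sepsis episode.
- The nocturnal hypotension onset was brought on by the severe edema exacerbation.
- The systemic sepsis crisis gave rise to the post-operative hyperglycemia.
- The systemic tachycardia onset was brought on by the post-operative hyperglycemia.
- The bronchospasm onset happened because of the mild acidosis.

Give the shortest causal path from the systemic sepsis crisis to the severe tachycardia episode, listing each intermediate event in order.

the systemic sepsis crisis → the post-operative hyperglycemia
the post-operative hyperglycemia → the severe edema exacerbation
the severe edema exacerbation → the nocturnal hypotension onset
the nocturnal hypotension onset → the mild acidosis
the mild acidosis → the bronchospasm onset
the bronchospasm onset → the sepsis episode
the sepsis episode → the severe tachycardia episode
Length: 7 steps.

the systemic sepsis crisis → the post-operative hyperglycemia → the severe edema exacerbation → the nocturnal hypotension onset → the mild acidosis → the bronchospasm onset → the sepsis episode → the severe tachycardia episode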